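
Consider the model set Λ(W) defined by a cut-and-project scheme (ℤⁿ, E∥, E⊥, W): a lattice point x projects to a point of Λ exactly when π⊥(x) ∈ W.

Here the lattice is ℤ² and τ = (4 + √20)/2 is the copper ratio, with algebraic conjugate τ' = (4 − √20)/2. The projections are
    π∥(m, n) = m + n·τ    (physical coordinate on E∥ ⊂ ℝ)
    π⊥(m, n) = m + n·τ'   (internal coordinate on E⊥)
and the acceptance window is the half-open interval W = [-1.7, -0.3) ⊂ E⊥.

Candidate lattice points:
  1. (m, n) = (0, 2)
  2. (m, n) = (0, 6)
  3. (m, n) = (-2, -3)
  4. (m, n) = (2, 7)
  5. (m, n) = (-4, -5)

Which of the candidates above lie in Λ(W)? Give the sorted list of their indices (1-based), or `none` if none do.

Numerically τ ≈ 4.2361 and τ' = −1/τ ≈ -0.2361.
[1] lift (0,2): star map gives -0.4721; window check -1.7 ≤ -0.4721 < -0.3 is true → IN Λ
[2] lift (0,6): star map gives -1.4164; window check -1.7 ≤ -1.4164 < -0.3 is true → IN Λ
[3] lift (-2,-3): star map gives -1.2918; window check -1.7 ≤ -1.2918 < -0.3 is true → IN Λ
[4] lift (2,7): star map gives 0.3475; window check -1.7 ≤ 0.3475 < -0.3 is false → out
[5] lift (-4,-5): star map gives -2.8197; window check -1.7 ≤ -2.8197 < -0.3 is false → out

1, 2, 3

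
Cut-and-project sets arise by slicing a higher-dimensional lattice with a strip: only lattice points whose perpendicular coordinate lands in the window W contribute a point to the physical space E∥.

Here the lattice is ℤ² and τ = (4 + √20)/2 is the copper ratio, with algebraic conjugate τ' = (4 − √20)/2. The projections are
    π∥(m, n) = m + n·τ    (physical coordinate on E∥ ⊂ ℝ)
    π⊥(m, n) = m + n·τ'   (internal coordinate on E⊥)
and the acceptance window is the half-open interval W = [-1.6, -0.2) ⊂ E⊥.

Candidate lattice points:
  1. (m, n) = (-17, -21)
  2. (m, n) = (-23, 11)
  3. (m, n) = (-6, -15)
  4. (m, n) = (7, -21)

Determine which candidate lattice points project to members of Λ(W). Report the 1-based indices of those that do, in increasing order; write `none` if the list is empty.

none

Compute τ' = (4−√20)/2 = -0.2361, so π⊥(m,n) = m -0.2361·n.
candidate 1: (m,n)=(-17,-21) → π∥ = -17-21·τ ≈ -105.9574, π⊥ = -17-21·τ' ≈ -12.0426 ∉ [-1.6, -0.2) ⇒ out
candidate 2: (m,n)=(-23,11) → π∥ = -23+11·τ ≈ 23.5967, π⊥ = -23+11·τ' ≈ -25.5967 ∉ [-1.6, -0.2) ⇒ out
candidate 3: (m,n)=(-6,-15) → π∥ = -6-15·τ ≈ -69.5410, π⊥ = -6-15·τ' ≈ -2.4590 ∉ [-1.6, -0.2) ⇒ out
candidate 4: (m,n)=(7,-21) → π∥ = 7-21·τ ≈ -81.9574, π⊥ = 7-21·τ' ≈ 11.9574 ∉ [-1.6, -0.2) ⇒ out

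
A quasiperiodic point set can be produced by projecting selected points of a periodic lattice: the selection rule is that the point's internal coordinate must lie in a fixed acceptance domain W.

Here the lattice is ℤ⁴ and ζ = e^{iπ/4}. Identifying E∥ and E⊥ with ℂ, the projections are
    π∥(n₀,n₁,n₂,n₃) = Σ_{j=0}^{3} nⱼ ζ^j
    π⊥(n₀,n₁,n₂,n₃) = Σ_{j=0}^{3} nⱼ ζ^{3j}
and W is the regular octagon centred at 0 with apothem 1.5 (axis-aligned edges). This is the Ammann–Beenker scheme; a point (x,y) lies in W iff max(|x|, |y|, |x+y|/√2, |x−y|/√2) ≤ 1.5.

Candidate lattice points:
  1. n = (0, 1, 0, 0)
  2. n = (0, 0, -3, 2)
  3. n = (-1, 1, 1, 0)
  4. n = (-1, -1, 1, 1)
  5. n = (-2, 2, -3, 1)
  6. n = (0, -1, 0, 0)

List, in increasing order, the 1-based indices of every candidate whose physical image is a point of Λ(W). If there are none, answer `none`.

π⊥(n) = n₀ + n₁ζ³ + n₂ζ⁶ + n₃ζ⁹ where ζ = e^{iπ/4}.
#1 (0, 1, 0, 0): internal (-0.7071, 0.7071); octagon support 1.0000 vs apothem 1.5 → ∈ W
#2 (0, 0, -3, 2): internal (1.4142, 4.4142); octagon support 4.4142 vs apothem 1.5 → ∉ W
#3 (-1, 1, 1, 0): internal (-1.7071, -0.2929); octagon support 1.7071 vs apothem 1.5 → ∉ W
#4 (-1, -1, 1, 1): internal (0.4142, -1.0000); octagon support 1.0000 vs apothem 1.5 → ∈ W
#5 (-2, 2, -3, 1): internal (-2.7071, 5.1213); octagon support 5.5355 vs apothem 1.5 → ∉ W
#6 (0, -1, 0, 0): internal (0.7071, -0.7071); octagon support 1.0000 vs apothem 1.5 → ∈ W

1, 4, 6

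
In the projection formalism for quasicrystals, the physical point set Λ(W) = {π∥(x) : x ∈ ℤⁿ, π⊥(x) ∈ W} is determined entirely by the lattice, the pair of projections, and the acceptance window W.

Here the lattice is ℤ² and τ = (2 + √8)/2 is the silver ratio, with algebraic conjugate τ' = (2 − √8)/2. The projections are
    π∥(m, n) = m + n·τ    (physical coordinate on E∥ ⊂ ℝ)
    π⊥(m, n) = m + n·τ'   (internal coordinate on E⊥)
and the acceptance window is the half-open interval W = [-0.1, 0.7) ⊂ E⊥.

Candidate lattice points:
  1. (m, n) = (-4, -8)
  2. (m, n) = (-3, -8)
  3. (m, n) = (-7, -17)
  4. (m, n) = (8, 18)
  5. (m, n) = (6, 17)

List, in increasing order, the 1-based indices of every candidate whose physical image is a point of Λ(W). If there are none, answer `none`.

2, 3, 4

τ' = (2−√8)/2 ≈ -0.41421.
#1 (-4,-8): internal coord -4 + (-8)·τ' = -0.68629; -0.68629 ∉ [-0.1, 0.7) → out
#2 (-3,-8): internal coord -3 + (-8)·τ' = +0.31371; +0.31371 ∈ [-0.1, 0.7) → IN Λ
#3 (-7,-17): internal coord -7 + (-17)·τ' = +0.04163; +0.04163 ∈ [-0.1, 0.7) → IN Λ
#4 (8,18): internal coord 8 + (18)·τ' = +0.54416; +0.54416 ∈ [-0.1, 0.7) → IN Λ
#5 (6,17): internal coord 6 + (17)·τ' = -1.04163; -1.04163 ∉ [-0.1, 0.7) → out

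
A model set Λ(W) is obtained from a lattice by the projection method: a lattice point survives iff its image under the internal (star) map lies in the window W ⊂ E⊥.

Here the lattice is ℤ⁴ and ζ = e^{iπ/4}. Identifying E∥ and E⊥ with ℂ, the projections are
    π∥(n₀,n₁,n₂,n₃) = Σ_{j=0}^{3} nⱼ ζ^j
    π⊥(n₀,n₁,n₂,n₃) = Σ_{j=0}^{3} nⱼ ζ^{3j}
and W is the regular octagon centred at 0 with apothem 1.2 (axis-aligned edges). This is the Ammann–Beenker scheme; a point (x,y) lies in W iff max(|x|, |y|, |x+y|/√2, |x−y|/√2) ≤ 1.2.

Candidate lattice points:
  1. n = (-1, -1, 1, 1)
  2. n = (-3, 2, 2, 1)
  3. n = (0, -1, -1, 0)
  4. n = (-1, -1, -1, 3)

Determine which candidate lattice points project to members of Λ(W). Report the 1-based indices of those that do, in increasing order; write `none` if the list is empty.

With ζ = e^{iπ/4} the internal vectors are ζ^0,ζ^3,ζ^6,ζ^9.
candidate 1: n = (-1, -1, 1, 1) → π⊥ ≈ (+0.4142, -1.0000); max(|x|,|y|,|x±y|/√2) = 1.0000 ≤ 1.2 ⇒ ∈ W
candidate 2: n = (-3, 2, 2, 1) → π⊥ ≈ (-3.7071, +0.1213); max(|x|,|y|,|x±y|/√2) = 3.7071 > 1.2 ⇒ ∉ W
candidate 3: n = (0, -1, -1, 0) → π⊥ ≈ (+0.7071, +0.2929); max(|x|,|y|,|x±y|/√2) = 0.7071 ≤ 1.2 ⇒ ∈ W
candidate 4: n = (-1, -1, -1, 3) → π⊥ ≈ (+1.8284, +2.4142); max(|x|,|y|,|x±y|/√2) = 3.0000 > 1.2 ⇒ ∉ W

1, 3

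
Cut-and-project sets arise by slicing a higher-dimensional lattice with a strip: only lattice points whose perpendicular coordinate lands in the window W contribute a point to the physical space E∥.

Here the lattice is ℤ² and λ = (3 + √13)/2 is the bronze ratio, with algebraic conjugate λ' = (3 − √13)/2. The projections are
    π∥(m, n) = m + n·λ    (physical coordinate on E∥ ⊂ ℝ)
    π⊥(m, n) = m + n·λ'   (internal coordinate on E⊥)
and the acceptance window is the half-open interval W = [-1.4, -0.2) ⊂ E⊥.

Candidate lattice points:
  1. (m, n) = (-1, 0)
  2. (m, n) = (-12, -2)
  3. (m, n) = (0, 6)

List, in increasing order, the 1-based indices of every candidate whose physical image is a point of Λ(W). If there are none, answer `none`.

1

Compute λ' = (3−√13)/2 = -0.302776, so π⊥(m,n) = m -0.302776·n.
candidate 1: (m,n)=(-1,0) → π∥ = -1+0·λ ≈ -1.000000, π⊥ = -1+0·λ' ≈ -1.000000 ∈ [-1.4, -0.2) ⇒ IN Λ
candidate 2: (m,n)=(-12,-2) → π∥ = -12-2·λ ≈ -18.605551, π⊥ = -12-2·λ' ≈ -11.394449 ∉ [-1.4, -0.2) ⇒ out
candidate 3: (m,n)=(0,6) → π∥ = 0+6·λ ≈ 19.816654, π⊥ = 0+6·λ' ≈ -1.816654 ∉ [-1.4, -0.2) ⇒ out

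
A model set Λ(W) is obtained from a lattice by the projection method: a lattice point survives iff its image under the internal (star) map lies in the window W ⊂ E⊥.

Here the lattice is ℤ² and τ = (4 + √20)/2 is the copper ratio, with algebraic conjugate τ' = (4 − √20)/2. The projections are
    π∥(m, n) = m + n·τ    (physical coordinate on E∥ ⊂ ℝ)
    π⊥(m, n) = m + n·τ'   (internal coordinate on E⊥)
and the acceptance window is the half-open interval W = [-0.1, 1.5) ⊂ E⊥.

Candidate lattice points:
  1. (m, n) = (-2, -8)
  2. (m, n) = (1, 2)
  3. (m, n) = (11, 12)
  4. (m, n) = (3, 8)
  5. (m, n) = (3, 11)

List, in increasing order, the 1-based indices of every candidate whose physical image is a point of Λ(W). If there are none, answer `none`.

2, 4, 5

Compute τ' = (4−√20)/2 = -0.2361, so π⊥(m,n) = m -0.2361·n.
[1] lift (-2,-8): star map gives -0.1115; window check -0.1 ≤ -0.1115 < 1.5 is false → out
[2] lift (1,2): star map gives 0.5279; window check -0.1 ≤ 0.5279 < 1.5 is true → IN Λ
[3] lift (11,12): star map gives 8.1672; window check -0.1 ≤ 8.1672 < 1.5 is false → out
[4] lift (3,8): star map gives 1.1115; window check -0.1 ≤ 1.1115 < 1.5 is true → IN Λ
[5] lift (3,11): star map gives 0.4033; window check -0.1 ≤ 0.4033 < 1.5 is true → IN Λ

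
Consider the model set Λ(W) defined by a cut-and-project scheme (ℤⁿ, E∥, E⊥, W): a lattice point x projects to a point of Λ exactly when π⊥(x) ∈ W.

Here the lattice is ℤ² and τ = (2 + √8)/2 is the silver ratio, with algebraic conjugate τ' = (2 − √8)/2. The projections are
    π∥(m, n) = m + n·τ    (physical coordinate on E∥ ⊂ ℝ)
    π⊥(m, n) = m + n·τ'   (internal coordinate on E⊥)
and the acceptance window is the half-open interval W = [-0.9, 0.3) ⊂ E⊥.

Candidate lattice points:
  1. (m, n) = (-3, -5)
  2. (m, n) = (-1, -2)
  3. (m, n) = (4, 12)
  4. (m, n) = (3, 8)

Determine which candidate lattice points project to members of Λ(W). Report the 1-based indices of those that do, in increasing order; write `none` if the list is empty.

τ' = (2−√8)/2 ≈ -0.414214.
candidate 1: (m,n)=(-3,-5) → π∥ = -3-5·τ ≈ -15.071068, π⊥ = -3-5·τ' ≈ -0.928932 ∉ [-0.9, 0.3) ⇒ out
candidate 2: (m,n)=(-1,-2) → π∥ = -1-2·τ ≈ -5.828427, π⊥ = -1-2·τ' ≈ -0.171573 ∈ [-0.9, 0.3) ⇒ IN Λ
candidate 3: (m,n)=(4,12) → π∥ = 4+12·τ ≈ 32.970563, π⊥ = 4+12·τ' ≈ -0.970563 ∉ [-0.9, 0.3) ⇒ out
candidate 4: (m,n)=(3,8) → π∥ = 3+8·τ ≈ 22.313708, π⊥ = 3+8·τ' ≈ -0.313708 ∈ [-0.9, 0.3) ⇒ IN Λ

2, 4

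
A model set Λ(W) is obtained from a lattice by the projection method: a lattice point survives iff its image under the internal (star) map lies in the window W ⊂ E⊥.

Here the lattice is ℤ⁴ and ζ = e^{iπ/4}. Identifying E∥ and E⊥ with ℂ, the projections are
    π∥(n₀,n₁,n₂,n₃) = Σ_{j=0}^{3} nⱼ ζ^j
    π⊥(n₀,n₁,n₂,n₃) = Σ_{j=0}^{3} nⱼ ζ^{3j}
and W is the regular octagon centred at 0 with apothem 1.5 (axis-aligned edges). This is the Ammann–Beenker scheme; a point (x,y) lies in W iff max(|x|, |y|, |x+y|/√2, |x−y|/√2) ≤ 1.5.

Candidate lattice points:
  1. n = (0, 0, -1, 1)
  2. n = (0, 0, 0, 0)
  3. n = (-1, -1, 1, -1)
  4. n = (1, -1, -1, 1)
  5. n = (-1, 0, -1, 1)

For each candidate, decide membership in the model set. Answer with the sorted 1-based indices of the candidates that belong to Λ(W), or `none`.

2

With ζ = e^{iπ/4} the internal vectors are ζ^0,ζ^3,ζ^6,ζ^9.
candidate 1: n = (0, 0, -1, 1) → π⊥ ≈ (+0.7071, +1.7071); max(|x|,|y|,|x±y|/√2) = 1.7071 > 1.5 ⇒ ∉ W
candidate 2: n = (0, 0, 0, 0) → π⊥ ≈ (+0.0000, +0.0000); max(|x|,|y|,|x±y|/√2) = 0.0000 ≤ 1.5 ⇒ ∈ W
candidate 3: n = (-1, -1, 1, -1) → π⊥ ≈ (-1.0000, -2.4142); max(|x|,|y|,|x±y|/√2) = 2.4142 > 1.5 ⇒ ∉ W
candidate 4: n = (1, -1, -1, 1) → π⊥ ≈ (+2.4142, +1.0000); max(|x|,|y|,|x±y|/√2) = 2.4142 > 1.5 ⇒ ∉ W
candidate 5: n = (-1, 0, -1, 1) → π⊥ ≈ (-0.2929, +1.7071); max(|x|,|y|,|x±y|/√2) = 1.7071 > 1.5 ⇒ ∉ W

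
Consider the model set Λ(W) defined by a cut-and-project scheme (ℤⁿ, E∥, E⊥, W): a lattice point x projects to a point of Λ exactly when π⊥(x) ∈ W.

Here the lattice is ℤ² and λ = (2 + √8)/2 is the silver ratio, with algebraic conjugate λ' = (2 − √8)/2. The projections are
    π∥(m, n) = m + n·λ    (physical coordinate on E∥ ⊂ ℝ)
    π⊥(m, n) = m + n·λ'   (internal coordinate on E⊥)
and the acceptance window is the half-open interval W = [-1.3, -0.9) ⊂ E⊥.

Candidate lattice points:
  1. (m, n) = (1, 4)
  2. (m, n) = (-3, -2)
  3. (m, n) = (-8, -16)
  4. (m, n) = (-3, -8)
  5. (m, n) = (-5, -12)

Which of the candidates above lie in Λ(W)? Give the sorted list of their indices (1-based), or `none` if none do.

none

λ' = (2−√8)/2 ≈ -0.41421.
[1] lift (1,4): star map gives -0.65685; window check -1.3 ≤ -0.65685 < -0.9 is false → out
[2] lift (-3,-2): star map gives -2.17157; window check -1.3 ≤ -2.17157 < -0.9 is false → out
[3] lift (-8,-16): star map gives -1.37258; window check -1.3 ≤ -1.37258 < -0.9 is false → out
[4] lift (-3,-8): star map gives 0.31371; window check -1.3 ≤ 0.31371 < -0.9 is false → out
[5] lift (-5,-12): star map gives -0.02944; window check -1.3 ≤ -0.02944 < -0.9 is false → out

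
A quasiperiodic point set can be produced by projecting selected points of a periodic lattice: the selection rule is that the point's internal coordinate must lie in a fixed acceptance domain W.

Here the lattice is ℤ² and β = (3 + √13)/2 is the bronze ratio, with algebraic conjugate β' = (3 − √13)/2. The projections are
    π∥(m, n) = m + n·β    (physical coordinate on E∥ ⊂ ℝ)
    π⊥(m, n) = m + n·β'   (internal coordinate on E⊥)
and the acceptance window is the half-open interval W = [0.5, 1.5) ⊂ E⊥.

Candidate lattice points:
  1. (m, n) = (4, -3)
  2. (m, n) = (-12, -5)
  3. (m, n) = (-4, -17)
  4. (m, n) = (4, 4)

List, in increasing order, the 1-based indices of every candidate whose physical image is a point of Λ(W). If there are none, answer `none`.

3

Compute β' = (3−√13)/2 = -0.3028, so π⊥(m,n) = m -0.3028·n.
[1] lift (4,-3): star map gives 4.9083; window check 0.5 ≤ 4.9083 < 1.5 is false → out
[2] lift (-12,-5): star map gives -10.4861; window check 0.5 ≤ -10.4861 < 1.5 is false → out
[3] lift (-4,-17): star map gives 1.1472; window check 0.5 ≤ 1.1472 < 1.5 is true → IN Λ
[4] lift (4,4): star map gives 2.7889; window check 0.5 ≤ 2.7889 < 1.5 is false → out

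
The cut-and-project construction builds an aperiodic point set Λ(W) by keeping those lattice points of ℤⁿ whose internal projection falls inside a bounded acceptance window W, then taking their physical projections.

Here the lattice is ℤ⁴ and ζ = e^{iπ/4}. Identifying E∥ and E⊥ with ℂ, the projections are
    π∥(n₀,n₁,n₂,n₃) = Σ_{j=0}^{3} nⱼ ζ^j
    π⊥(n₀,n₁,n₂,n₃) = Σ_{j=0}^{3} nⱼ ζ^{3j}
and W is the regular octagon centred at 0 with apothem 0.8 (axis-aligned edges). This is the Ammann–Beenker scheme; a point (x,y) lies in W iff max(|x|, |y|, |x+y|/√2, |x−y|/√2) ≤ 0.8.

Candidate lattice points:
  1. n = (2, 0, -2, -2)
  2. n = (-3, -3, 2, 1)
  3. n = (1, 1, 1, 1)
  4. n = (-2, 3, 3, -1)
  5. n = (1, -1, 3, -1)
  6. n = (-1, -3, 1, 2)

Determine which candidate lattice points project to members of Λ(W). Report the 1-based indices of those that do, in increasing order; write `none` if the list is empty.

With ζ = e^{iπ/4} the internal vectors are ζ^0,ζ^3,ζ^6,ζ^9.
#1 (2, 0, -2, -2): internal (0.58579, 0.58579); octagon support 0.82843 vs apothem 0.8 → ∉ W
#2 (-3, -3, 2, 1): internal (-0.17157, -3.41421); octagon support 3.41421 vs apothem 0.8 → ∉ W
#3 (1, 1, 1, 1): internal (1.00000, 0.41421); octagon support 1.00000 vs apothem 0.8 → ∉ W
#4 (-2, 3, 3, -1): internal (-4.82843, -1.58579); octagon support 4.82843 vs apothem 0.8 → ∉ W
#5 (1, -1, 3, -1): internal (1.00000, -4.41421); octagon support 4.41421 vs apothem 0.8 → ∉ W
#6 (-1, -3, 1, 2): internal (2.53553, -1.70711); octagon support 3.00000 vs apothem 0.8 → ∉ W

none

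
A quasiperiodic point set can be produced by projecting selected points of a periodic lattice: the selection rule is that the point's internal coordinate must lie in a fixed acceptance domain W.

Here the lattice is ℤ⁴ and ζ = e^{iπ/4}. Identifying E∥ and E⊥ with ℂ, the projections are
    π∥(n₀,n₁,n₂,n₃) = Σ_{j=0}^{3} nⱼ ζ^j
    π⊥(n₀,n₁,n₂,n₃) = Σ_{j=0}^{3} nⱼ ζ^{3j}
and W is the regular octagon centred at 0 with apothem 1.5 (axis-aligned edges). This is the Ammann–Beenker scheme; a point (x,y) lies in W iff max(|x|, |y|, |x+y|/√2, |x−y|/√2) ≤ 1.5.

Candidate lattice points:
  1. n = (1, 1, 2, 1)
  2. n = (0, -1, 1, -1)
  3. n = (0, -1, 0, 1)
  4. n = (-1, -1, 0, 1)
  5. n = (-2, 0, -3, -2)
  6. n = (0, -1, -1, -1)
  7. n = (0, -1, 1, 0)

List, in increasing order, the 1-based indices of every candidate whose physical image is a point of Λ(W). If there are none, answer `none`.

With ζ = e^{iπ/4} the internal vectors are ζ^0,ζ^3,ζ^6,ζ^9.
candidate 1: n = (1, 1, 2, 1) → π⊥ ≈ (+1.000000, -0.585786); max(|x|,|y|,|x±y|/√2) = 1.121320 ≤ 1.5 ⇒ ∈ W
candidate 2: n = (0, -1, 1, -1) → π⊥ ≈ (+0.000000, -2.414214); max(|x|,|y|,|x±y|/√2) = 2.414214 > 1.5 ⇒ ∉ W
candidate 3: n = (0, -1, 0, 1) → π⊥ ≈ (+1.414214, +0.000000); max(|x|,|y|,|x±y|/√2) = 1.414214 ≤ 1.5 ⇒ ∈ W
candidate 4: n = (-1, -1, 0, 1) → π⊥ ≈ (+0.414214, +0.000000); max(|x|,|y|,|x±y|/√2) = 0.414214 ≤ 1.5 ⇒ ∈ W
candidate 5: n = (-2, 0, -3, -2) → π⊥ ≈ (-3.414214, +1.585786); max(|x|,|y|,|x±y|/√2) = 3.535534 > 1.5 ⇒ ∉ W
candidate 6: n = (0, -1, -1, -1) → π⊥ ≈ (+0.000000, -0.414214); max(|x|,|y|,|x±y|/√2) = 0.414214 ≤ 1.5 ⇒ ∈ W
candidate 7: n = (0, -1, 1, 0) → π⊥ ≈ (+0.707107, -1.707107); max(|x|,|y|,|x±y|/√2) = 1.707107 > 1.5 ⇒ ∉ W

1, 3, 4, 6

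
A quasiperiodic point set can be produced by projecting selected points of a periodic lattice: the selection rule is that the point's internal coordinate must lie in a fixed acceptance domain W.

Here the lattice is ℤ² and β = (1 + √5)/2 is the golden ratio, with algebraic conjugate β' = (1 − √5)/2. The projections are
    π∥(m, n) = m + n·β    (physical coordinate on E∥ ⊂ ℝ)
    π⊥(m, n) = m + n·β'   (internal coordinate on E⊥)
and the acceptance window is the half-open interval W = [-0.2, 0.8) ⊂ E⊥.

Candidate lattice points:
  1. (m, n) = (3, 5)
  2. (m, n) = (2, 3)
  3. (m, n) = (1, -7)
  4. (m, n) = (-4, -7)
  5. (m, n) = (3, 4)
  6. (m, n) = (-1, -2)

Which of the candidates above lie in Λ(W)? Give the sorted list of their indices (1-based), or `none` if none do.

1, 2, 4, 5, 6

Numerically β ≈ 1.6180 and β' = −1/β ≈ -0.6180.
#1 (3,5): internal coord 3 + (5)·β' = -0.0902; -0.0902 ∈ [-0.2, 0.8) → IN Λ
#2 (2,3): internal coord 2 + (3)·β' = +0.1459; +0.1459 ∈ [-0.2, 0.8) → IN Λ
#3 (1,-7): internal coord 1 + (-7)·β' = +5.3262; +5.3262 ∉ [-0.2, 0.8) → out
#4 (-4,-7): internal coord -4 + (-7)·β' = +0.3262; +0.3262 ∈ [-0.2, 0.8) → IN Λ
#5 (3,4): internal coord 3 + (4)·β' = +0.5279; +0.5279 ∈ [-0.2, 0.8) → IN Λ
#6 (-1,-2): internal coord -1 + (-2)·β' = +0.2361; +0.2361 ∈ [-0.2, 0.8) → IN Λ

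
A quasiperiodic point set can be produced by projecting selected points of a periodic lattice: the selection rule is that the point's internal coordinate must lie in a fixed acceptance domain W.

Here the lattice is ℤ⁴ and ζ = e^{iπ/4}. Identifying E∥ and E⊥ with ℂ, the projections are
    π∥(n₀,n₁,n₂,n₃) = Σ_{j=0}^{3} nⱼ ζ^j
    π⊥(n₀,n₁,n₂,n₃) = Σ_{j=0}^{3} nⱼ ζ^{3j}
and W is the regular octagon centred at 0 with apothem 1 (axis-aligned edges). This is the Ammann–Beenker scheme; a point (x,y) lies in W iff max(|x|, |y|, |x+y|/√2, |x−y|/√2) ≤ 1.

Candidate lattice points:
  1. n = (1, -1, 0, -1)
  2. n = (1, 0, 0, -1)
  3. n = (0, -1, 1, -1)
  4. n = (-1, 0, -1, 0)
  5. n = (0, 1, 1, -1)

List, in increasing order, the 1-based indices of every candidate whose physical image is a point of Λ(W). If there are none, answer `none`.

Internal map: ζ^{3j} for j=0..3 gives (1,0), (−√2/2,√2/2), (0,−1), (√2/2,√2/2).
candidate 1: n = (1, -1, 0, -1) → π⊥ ≈ (+1.000000, -1.414214); max(|x|,|y|,|x±y|/√2) = 1.707107 > 1 ⇒ ∉ W
candidate 2: n = (1, 0, 0, -1) → π⊥ ≈ (+0.292893, -0.707107); max(|x|,|y|,|x±y|/√2) = 0.707107 ≤ 1 ⇒ ∈ W
candidate 3: n = (0, -1, 1, -1) → π⊥ ≈ (+0.000000, -2.414214); max(|x|,|y|,|x±y|/√2) = 2.414214 > 1 ⇒ ∉ W
candidate 4: n = (-1, 0, -1, 0) → π⊥ ≈ (-1.000000, +1.000000); max(|x|,|y|,|x±y|/√2) = 1.414214 > 1 ⇒ ∉ W
candidate 5: n = (0, 1, 1, -1) → π⊥ ≈ (-1.414214, -1.000000); max(|x|,|y|,|x±y|/√2) = 1.707107 > 1 ⇒ ∉ W

2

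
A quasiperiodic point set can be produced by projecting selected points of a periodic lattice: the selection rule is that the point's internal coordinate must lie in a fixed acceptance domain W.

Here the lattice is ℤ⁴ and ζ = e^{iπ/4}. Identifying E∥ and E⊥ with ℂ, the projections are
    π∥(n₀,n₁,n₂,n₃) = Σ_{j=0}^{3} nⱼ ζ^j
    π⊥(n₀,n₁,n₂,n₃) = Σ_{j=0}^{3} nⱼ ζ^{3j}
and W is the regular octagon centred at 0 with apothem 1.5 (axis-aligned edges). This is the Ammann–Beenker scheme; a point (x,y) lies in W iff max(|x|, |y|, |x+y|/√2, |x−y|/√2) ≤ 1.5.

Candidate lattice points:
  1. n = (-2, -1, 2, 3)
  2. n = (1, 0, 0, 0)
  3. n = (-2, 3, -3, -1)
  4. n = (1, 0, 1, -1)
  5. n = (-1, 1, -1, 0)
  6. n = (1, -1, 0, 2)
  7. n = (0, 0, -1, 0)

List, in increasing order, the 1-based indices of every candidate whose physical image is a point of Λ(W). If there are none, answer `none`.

1, 2, 7

With ζ = e^{iπ/4} the internal vectors are ζ^0,ζ^3,ζ^6,ζ^9.
candidate 1: n = (-2, -1, 2, 3) → π⊥ ≈ (+0.828427, -0.585786); max(|x|,|y|,|x±y|/√2) = 1.000000 ≤ 1.5 ⇒ ∈ W
candidate 2: n = (1, 0, 0, 0) → π⊥ ≈ (+1.000000, +0.000000); max(|x|,|y|,|x±y|/√2) = 1.000000 ≤ 1.5 ⇒ ∈ W
candidate 3: n = (-2, 3, -3, -1) → π⊥ ≈ (-4.828427, +4.414214); max(|x|,|y|,|x±y|/√2) = 6.535534 > 1.5 ⇒ ∉ W
candidate 4: n = (1, 0, 1, -1) → π⊥ ≈ (+0.292893, -1.707107); max(|x|,|y|,|x±y|/√2) = 1.707107 > 1.5 ⇒ ∉ W
candidate 5: n = (-1, 1, -1, 0) → π⊥ ≈ (-1.707107, +1.707107); max(|x|,|y|,|x±y|/√2) = 2.414214 > 1.5 ⇒ ∉ W
candidate 6: n = (1, -1, 0, 2) → π⊥ ≈ (+3.121320, +0.707107); max(|x|,|y|,|x±y|/√2) = 3.121320 > 1.5 ⇒ ∉ W
candidate 7: n = (0, 0, -1, 0) → π⊥ ≈ (+0.000000, +1.000000); max(|x|,|y|,|x±y|/√2) = 1.000000 ≤ 1.5 ⇒ ∈ W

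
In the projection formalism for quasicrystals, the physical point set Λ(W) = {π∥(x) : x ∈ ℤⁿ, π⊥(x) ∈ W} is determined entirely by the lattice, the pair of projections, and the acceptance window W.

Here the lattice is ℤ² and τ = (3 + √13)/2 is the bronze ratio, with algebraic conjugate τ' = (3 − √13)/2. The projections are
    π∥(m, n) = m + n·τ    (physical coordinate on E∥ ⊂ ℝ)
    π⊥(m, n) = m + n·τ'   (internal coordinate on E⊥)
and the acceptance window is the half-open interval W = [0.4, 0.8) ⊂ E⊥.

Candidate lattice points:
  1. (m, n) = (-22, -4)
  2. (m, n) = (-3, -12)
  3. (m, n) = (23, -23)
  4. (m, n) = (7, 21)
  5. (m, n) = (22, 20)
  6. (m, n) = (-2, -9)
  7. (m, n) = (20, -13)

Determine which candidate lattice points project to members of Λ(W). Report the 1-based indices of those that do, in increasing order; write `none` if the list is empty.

2, 4, 6

Compute τ' = (3−√13)/2 = -0.3028, so π⊥(m,n) = m -0.3028·n.
[1] lift (-22,-4): star map gives -20.7889; window check 0.4 ≤ -20.7889 < 0.8 is false → out
[2] lift (-3,-12): star map gives 0.6333; window check 0.4 ≤ 0.6333 < 0.8 is true → IN Λ
[3] lift (23,-23): star map gives 29.9638; window check 0.4 ≤ 29.9638 < 0.8 is false → out
[4] lift (7,21): star map gives 0.6417; window check 0.4 ≤ 0.6417 < 0.8 is true → IN Λ
[5] lift (22,20): star map gives 15.9445; window check 0.4 ≤ 15.9445 < 0.8 is false → out
[6] lift (-2,-9): star map gives 0.7250; window check 0.4 ≤ 0.7250 < 0.8 is true → IN Λ
[7] lift (20,-13): star map gives 23.9361; window check 0.4 ≤ 23.9361 < 0.8 is false → out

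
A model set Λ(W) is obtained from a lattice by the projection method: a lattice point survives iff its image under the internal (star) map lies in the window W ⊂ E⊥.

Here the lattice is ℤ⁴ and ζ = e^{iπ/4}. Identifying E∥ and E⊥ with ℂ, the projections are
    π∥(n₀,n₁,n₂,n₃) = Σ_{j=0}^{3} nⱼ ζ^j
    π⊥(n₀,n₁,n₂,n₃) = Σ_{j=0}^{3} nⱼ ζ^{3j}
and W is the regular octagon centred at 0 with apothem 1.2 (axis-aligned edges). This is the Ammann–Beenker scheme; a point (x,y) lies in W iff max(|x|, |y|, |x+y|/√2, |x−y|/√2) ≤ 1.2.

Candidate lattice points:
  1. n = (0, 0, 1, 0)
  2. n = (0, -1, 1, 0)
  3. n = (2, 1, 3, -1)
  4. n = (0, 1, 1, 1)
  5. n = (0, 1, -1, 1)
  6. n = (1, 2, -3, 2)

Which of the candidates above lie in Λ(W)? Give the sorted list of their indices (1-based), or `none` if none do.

1, 4

Internal map: ζ^{3j} for j=0..3 gives (1,0), (−√2/2,√2/2), (0,−1), (√2/2,√2/2).
#1 (0, 0, 1, 0): internal (0.0000, -1.0000); octagon support 1.0000 vs apothem 1.2 → ∈ W
#2 (0, -1, 1, 0): internal (0.7071, -1.7071); octagon support 1.7071 vs apothem 1.2 → ∉ W
#3 (2, 1, 3, -1): internal (0.5858, -3.0000); octagon support 3.0000 vs apothem 1.2 → ∉ W
#4 (0, 1, 1, 1): internal (0.0000, 0.4142); octagon support 0.4142 vs apothem 1.2 → ∈ W
#5 (0, 1, -1, 1): internal (0.0000, 2.4142); octagon support 2.4142 vs apothem 1.2 → ∉ W
#6 (1, 2, -3, 2): internal (1.0000, 5.8284); octagon support 5.8284 vs apothem 1.2 → ∉ W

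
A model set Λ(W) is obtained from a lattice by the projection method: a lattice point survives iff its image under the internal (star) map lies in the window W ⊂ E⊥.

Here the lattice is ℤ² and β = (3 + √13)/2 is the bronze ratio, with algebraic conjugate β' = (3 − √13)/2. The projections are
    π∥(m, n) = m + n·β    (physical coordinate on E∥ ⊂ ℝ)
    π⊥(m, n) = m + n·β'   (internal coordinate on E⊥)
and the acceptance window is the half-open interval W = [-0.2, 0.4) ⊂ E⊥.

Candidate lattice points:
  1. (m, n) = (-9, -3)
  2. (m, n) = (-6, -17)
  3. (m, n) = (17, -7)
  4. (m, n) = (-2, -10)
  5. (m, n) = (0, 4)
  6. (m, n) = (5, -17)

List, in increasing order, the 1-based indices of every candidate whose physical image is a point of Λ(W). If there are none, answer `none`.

β' = (3−√13)/2 ≈ -0.302776.
#1 (-9,-3): internal coord -9 + (-3)·β' = -8.091673; -8.091673 ∉ [-0.2, 0.4) → out
#2 (-6,-17): internal coord -6 + (-17)·β' = -0.852814; -0.852814 ∉ [-0.2, 0.4) → out
#3 (17,-7): internal coord 17 + (-7)·β' = +19.119429; +19.119429 ∉ [-0.2, 0.4) → out
#4 (-2,-10): internal coord -2 + (-10)·β' = +1.027756; +1.027756 ∉ [-0.2, 0.4) → out
#5 (0,4): internal coord 0 + (4)·β' = -1.211103; -1.211103 ∉ [-0.2, 0.4) → out
#6 (5,-17): internal coord 5 + (-17)·β' = +10.147186; +10.147186 ∉ [-0.2, 0.4) → out

none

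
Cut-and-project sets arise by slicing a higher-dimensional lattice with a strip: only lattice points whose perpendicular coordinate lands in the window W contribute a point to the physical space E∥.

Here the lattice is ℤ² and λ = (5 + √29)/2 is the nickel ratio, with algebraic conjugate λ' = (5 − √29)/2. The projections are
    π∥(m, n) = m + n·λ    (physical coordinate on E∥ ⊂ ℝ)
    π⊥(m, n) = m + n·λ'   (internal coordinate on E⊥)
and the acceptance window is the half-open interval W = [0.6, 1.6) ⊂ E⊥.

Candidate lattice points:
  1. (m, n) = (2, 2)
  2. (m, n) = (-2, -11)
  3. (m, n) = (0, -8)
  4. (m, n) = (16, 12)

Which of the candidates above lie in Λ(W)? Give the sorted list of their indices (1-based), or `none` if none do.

3

Compute λ' = (5−√29)/2 = -0.1926, so π⊥(m,n) = m -0.1926·n.
candidate 1: (m,n)=(2,2) → π∥ = 2+2·λ ≈ 12.3852, π⊥ = 2+2·λ' ≈ 1.6148 ∉ [0.6, 1.6) ⇒ out
candidate 2: (m,n)=(-2,-11) → π∥ = -2-11·λ ≈ -59.1184, π⊥ = -2-11·λ' ≈ 0.1184 ∉ [0.6, 1.6) ⇒ out
candidate 3: (m,n)=(0,-8) → π∥ = 0-8·λ ≈ -41.5407, π⊥ = 0-8·λ' ≈ 1.5407 ∈ [0.6, 1.6) ⇒ IN Λ
candidate 4: (m,n)=(16,12) → π∥ = 16+12·λ ≈ 78.3110, π⊥ = 16+12·λ' ≈ 13.6890 ∉ [0.6, 1.6) ⇒ out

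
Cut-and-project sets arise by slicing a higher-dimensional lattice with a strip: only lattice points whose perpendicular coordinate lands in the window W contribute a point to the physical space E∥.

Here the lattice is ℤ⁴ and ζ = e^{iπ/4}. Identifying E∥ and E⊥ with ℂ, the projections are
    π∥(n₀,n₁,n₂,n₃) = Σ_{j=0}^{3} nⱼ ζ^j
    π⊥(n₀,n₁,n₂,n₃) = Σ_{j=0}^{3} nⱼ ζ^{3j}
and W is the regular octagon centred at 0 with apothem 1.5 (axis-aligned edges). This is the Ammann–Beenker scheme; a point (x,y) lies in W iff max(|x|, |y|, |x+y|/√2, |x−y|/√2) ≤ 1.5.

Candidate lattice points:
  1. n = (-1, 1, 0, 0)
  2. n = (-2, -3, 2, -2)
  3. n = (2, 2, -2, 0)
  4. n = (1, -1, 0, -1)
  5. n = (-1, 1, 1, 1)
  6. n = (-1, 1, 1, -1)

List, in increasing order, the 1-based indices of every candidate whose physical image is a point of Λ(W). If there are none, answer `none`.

5

π⊥(n) = n₀ + n₁ζ³ + n₂ζ⁶ + n₃ζ⁹ where ζ = e^{iπ/4}.
candidate 1: n = (-1, 1, 0, 0) → π⊥ ≈ (-1.707107, +0.707107); max(|x|,|y|,|x±y|/√2) = 1.707107 > 1.5 ⇒ ∉ W
candidate 2: n = (-2, -3, 2, -2) → π⊥ ≈ (-1.292893, -5.535534); max(|x|,|y|,|x±y|/√2) = 5.535534 > 1.5 ⇒ ∉ W
candidate 3: n = (2, 2, -2, 0) → π⊥ ≈ (+0.585786, +3.414214); max(|x|,|y|,|x±y|/√2) = 3.414214 > 1.5 ⇒ ∉ W
candidate 4: n = (1, -1, 0, -1) → π⊥ ≈ (+1.000000, -1.414214); max(|x|,|y|,|x±y|/√2) = 1.707107 > 1.5 ⇒ ∉ W
candidate 5: n = (-1, 1, 1, 1) → π⊥ ≈ (-1.000000, +0.414214); max(|x|,|y|,|x±y|/√2) = 1.000000 ≤ 1.5 ⇒ ∈ W
candidate 6: n = (-1, 1, 1, -1) → π⊥ ≈ (-2.414214, -1.000000); max(|x|,|y|,|x±y|/√2) = 2.414214 > 1.5 ⇒ ∉ W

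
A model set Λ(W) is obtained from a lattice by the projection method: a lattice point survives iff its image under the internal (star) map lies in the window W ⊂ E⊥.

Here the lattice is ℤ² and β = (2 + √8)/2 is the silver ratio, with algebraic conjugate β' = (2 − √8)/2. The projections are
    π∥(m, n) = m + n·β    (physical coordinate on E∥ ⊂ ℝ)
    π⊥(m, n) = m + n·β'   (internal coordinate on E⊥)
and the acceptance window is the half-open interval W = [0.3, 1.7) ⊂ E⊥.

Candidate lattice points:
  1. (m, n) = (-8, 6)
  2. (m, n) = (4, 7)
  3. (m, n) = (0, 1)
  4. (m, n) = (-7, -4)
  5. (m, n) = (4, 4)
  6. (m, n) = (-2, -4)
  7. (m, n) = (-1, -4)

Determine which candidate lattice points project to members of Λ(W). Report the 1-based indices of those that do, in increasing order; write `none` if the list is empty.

β' = (2−√8)/2 ≈ -0.41421.
candidate 1: (m,n)=(-8,6) → π∥ = -8+6·β ≈ 6.48528, π⊥ = -8+6·β' ≈ -10.48528 ∉ [0.3, 1.7) ⇒ out
candidate 2: (m,n)=(4,7) → π∥ = 4+7·β ≈ 20.89949, π⊥ = 4+7·β' ≈ 1.10051 ∈ [0.3, 1.7) ⇒ IN Λ
candidate 3: (m,n)=(0,1) → π∥ = 0+1·β ≈ 2.41421, π⊥ = 0+1·β' ≈ -0.41421 ∉ [0.3, 1.7) ⇒ out
candidate 4: (m,n)=(-7,-4) → π∥ = -7-4·β ≈ -16.65685, π⊥ = -7-4·β' ≈ -5.34315 ∉ [0.3, 1.7) ⇒ out
candidate 5: (m,n)=(4,4) → π∥ = 4+4·β ≈ 13.65685, π⊥ = 4+4·β' ≈ 2.34315 ∉ [0.3, 1.7) ⇒ out
candidate 6: (m,n)=(-2,-4) → π∥ = -2-4·β ≈ -11.65685, π⊥ = -2-4·β' ≈ -0.34315 ∉ [0.3, 1.7) ⇒ out
candidate 7: (m,n)=(-1,-4) → π∥ = -1-4·β ≈ -10.65685, π⊥ = -1-4·β' ≈ 0.65685 ∈ [0.3, 1.7) ⇒ IN Λ

2, 7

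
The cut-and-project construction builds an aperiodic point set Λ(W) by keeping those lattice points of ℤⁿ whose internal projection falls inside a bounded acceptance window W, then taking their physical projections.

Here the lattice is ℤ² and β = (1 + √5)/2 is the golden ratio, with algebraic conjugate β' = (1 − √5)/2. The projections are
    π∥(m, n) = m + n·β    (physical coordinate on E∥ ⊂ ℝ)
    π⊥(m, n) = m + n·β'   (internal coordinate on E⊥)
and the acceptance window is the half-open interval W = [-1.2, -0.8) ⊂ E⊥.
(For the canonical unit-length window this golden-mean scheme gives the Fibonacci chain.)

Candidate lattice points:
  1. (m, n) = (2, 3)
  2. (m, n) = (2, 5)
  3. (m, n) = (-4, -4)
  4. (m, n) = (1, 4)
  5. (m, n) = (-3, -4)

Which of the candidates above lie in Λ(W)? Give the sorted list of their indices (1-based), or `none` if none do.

Numerically β ≈ 1.61803 and β' = −1/β ≈ -0.61803.
[1] lift (2,3): star map gives 0.14590; window check -1.2 ≤ 0.14590 < -0.8 is false → out
[2] lift (2,5): star map gives -1.09017; window check -1.2 ≤ -1.09017 < -0.8 is true → IN Λ
[3] lift (-4,-4): star map gives -1.52786; window check -1.2 ≤ -1.52786 < -0.8 is false → out
[4] lift (1,4): star map gives -1.47214; window check -1.2 ≤ -1.47214 < -0.8 is false → out
[5] lift (-3,-4): star map gives -0.52786; window check -1.2 ≤ -0.52786 < -0.8 is false → out

2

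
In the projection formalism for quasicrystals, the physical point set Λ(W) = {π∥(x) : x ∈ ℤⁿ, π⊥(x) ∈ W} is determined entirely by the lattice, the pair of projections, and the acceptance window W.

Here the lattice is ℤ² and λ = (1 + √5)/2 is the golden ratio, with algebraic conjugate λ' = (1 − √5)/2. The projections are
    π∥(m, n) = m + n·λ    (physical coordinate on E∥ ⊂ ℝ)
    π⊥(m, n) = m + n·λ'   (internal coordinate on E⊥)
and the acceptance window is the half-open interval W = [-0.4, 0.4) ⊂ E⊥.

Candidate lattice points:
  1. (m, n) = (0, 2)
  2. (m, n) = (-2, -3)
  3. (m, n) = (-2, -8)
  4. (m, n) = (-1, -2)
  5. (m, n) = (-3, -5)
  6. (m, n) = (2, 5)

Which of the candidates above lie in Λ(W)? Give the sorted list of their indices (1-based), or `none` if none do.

2, 4, 5

Compute λ' = (1−√5)/2 = -0.61803, so π⊥(m,n) = m -0.61803·n.
#1 (0,2): internal coord 0 + (2)·λ' = -1.23607; -1.23607 ∉ [-0.4, 0.4) → out
#2 (-2,-3): internal coord -2 + (-3)·λ' = -0.14590; -0.14590 ∈ [-0.4, 0.4) → IN Λ
#3 (-2,-8): internal coord -2 + (-8)·λ' = +2.94427; +2.94427 ∉ [-0.4, 0.4) → out
#4 (-1,-2): internal coord -1 + (-2)·λ' = +0.23607; +0.23607 ∈ [-0.4, 0.4) → IN Λ
#5 (-3,-5): internal coord -3 + (-5)·λ' = +0.09017; +0.09017 ∈ [-0.4, 0.4) → IN Λ
#6 (2,5): internal coord 2 + (5)·λ' = -1.09017; -1.09017 ∉ [-0.4, 0.4) → out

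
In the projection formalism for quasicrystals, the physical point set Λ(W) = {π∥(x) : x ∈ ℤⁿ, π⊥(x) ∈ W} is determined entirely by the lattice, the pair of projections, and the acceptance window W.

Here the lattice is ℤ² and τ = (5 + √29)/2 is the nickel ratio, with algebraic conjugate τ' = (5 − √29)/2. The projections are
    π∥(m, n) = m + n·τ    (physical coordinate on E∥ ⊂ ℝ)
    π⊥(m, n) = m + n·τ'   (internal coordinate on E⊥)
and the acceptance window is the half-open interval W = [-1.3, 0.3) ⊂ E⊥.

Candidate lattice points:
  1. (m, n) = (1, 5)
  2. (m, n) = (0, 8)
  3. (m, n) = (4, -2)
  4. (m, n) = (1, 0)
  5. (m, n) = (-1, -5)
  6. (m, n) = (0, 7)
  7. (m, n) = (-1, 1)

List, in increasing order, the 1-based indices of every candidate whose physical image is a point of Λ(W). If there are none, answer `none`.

τ' = (5−√29)/2 ≈ -0.192582.
candidate 1: (m,n)=(1,5) → π∥ = 1+5·τ ≈ 26.962912, π⊥ = 1+5·τ' ≈ 0.037088 ∈ [-1.3, 0.3) ⇒ IN Λ
candidate 2: (m,n)=(0,8) → π∥ = 0+8·τ ≈ 41.540659, π⊥ = 0+8·τ' ≈ -1.540659 ∉ [-1.3, 0.3) ⇒ out
candidate 3: (m,n)=(4,-2) → π∥ = 4-2·τ ≈ -6.385165, π⊥ = 4-2·τ' ≈ 4.385165 ∉ [-1.3, 0.3) ⇒ out
candidate 4: (m,n)=(1,0) → π∥ = 1+0·τ ≈ 1.000000, π⊥ = 1+0·τ' ≈ 1.000000 ∉ [-1.3, 0.3) ⇒ out
candidate 5: (m,n)=(-1,-5) → π∥ = -1-5·τ ≈ -26.962912, π⊥ = -1-5·τ' ≈ -0.037088 ∈ [-1.3, 0.3) ⇒ IN Λ
candidate 6: (m,n)=(0,7) → π∥ = 0+7·τ ≈ 36.348077, π⊥ = 0+7·τ' ≈ -1.348077 ∉ [-1.3, 0.3) ⇒ out
candidate 7: (m,n)=(-1,1) → π∥ = -1+1·τ ≈ 4.192582, π⊥ = -1+1·τ' ≈ -1.192582 ∈ [-1.3, 0.3) ⇒ IN Λ

1, 5, 7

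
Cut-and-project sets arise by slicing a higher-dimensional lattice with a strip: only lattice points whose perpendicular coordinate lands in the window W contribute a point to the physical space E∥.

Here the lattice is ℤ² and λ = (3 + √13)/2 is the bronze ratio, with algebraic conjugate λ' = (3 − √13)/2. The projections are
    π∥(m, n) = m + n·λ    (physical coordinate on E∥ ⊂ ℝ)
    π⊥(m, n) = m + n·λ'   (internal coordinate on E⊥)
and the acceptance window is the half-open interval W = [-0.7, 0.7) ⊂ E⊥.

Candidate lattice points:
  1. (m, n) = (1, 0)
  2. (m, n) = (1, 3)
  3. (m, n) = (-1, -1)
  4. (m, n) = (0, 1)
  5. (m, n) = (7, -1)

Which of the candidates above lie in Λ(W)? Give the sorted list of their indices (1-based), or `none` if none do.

Compute λ' = (3−√13)/2 = -0.302776, so π⊥(m,n) = m -0.302776·n.
#1 (1,0): internal coord 1 + (0)·λ' = +1.000000; +1.000000 ∉ [-0.7, 0.7) → out
#2 (1,3): internal coord 1 + (3)·λ' = +0.091673; +0.091673 ∈ [-0.7, 0.7) → IN Λ
#3 (-1,-1): internal coord -1 + (-1)·λ' = -0.697224; -0.697224 ∈ [-0.7, 0.7) → IN Λ
#4 (0,1): internal coord 0 + (1)·λ' = -0.302776; -0.302776 ∈ [-0.7, 0.7) → IN Λ
#5 (7,-1): internal coord 7 + (-1)·λ' = +7.302776; +7.302776 ∉ [-0.7, 0.7) → out

2, 3, 4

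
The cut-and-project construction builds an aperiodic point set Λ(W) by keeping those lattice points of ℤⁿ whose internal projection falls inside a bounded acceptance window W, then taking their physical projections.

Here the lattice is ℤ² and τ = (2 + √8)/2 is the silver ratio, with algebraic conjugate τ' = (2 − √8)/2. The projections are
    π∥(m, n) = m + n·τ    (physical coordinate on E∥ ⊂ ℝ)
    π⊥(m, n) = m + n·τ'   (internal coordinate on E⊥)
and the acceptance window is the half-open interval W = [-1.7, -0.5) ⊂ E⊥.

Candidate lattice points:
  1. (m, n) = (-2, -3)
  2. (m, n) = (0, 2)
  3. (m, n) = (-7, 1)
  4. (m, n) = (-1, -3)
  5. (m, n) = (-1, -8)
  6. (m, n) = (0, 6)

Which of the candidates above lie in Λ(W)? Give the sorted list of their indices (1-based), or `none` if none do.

1, 2

Compute τ' = (2−√8)/2 = -0.414214, so π⊥(m,n) = m -0.414214·n.
[1] lift (-2,-3): star map gives -0.757359; window check -1.7 ≤ -0.757359 < -0.5 is true → IN Λ
[2] lift (0,2): star map gives -0.828427; window check -1.7 ≤ -0.828427 < -0.5 is true → IN Λ
[3] lift (-7,1): star map gives -7.414214; window check -1.7 ≤ -7.414214 < -0.5 is false → out
[4] lift (-1,-3): star map gives 0.242641; window check -1.7 ≤ 0.242641 < -0.5 is false → out
[5] lift (-1,-8): star map gives 2.313708; window check -1.7 ≤ 2.313708 < -0.5 is false → out
[6] lift (0,6): star map gives -2.485281; window check -1.7 ≤ -2.485281 < -0.5 is false → out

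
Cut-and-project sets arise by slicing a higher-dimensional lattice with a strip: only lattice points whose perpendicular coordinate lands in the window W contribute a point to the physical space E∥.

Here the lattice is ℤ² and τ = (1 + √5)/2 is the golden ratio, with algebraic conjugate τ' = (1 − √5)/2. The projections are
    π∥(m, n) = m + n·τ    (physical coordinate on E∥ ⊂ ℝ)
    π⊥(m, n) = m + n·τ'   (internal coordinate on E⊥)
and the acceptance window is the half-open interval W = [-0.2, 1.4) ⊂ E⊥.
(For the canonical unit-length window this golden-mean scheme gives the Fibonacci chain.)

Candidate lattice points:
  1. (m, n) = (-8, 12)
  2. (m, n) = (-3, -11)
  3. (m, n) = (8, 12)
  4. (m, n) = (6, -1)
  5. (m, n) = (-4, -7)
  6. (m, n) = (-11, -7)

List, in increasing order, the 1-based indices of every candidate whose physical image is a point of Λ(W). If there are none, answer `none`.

3, 5

Compute τ' = (1−√5)/2 = -0.6180, so π⊥(m,n) = m -0.6180·n.
candidate 1: (m,n)=(-8,12) → π∥ = -8+12·τ ≈ 11.4164, π⊥ = -8+12·τ' ≈ -15.4164 ∉ [-0.2, 1.4) ⇒ out
candidate 2: (m,n)=(-3,-11) → π∥ = -3-11·τ ≈ -20.7984, π⊥ = -3-11·τ' ≈ 3.7984 ∉ [-0.2, 1.4) ⇒ out
candidate 3: (m,n)=(8,12) → π∥ = 8+12·τ ≈ 27.4164, π⊥ = 8+12·τ' ≈ 0.5836 ∈ [-0.2, 1.4) ⇒ IN Λ
candidate 4: (m,n)=(6,-1) → π∥ = 6-1·τ ≈ 4.3820, π⊥ = 6-1·τ' ≈ 6.6180 ∉ [-0.2, 1.4) ⇒ out
candidate 5: (m,n)=(-4,-7) → π∥ = -4-7·τ ≈ -15.3262, π⊥ = -4-7·τ' ≈ 0.3262 ∈ [-0.2, 1.4) ⇒ IN Λ
candidate 6: (m,n)=(-11,-7) → π∥ = -11-7·τ ≈ -22.3262, π⊥ = -11-7·τ' ≈ -6.6738 ∉ [-0.2, 1.4) ⇒ out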